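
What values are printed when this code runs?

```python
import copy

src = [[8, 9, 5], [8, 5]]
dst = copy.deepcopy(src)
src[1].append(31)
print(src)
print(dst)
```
[[8, 9, 5], [8, 5, 31]]
[[8, 9, 5], [8, 5]]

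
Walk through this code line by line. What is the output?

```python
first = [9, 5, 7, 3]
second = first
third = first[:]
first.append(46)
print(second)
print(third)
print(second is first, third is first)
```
[9, 5, 7, 3, 46]
[9, 5, 7, 3]
True False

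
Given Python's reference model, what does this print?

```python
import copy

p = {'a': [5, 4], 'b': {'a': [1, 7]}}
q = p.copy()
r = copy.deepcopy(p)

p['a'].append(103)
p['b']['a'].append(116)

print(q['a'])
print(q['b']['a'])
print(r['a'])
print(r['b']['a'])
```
[5, 4, 103]
[1, 7, 116]
[5, 4]
[1, 7]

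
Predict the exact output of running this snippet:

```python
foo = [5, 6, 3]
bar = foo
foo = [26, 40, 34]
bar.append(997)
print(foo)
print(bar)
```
[26, 40, 34]
[5, 6, 3, 997]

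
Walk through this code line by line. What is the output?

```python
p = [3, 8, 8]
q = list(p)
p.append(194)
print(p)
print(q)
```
[3, 8, 8, 194]
[3, 8, 8]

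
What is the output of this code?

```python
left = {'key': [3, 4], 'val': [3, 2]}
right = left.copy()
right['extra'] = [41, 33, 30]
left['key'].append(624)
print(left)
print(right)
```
{'key': [3, 4, 624], 'val': [3, 2]}
{'key': [3, 4, 624], 'val': [3, 2], 'extra': [41, 33, 30]}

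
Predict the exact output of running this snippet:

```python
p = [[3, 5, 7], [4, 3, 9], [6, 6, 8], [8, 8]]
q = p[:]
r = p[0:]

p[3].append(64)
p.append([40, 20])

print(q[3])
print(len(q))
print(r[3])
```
[8, 8, 64]
4
[8, 8, 64]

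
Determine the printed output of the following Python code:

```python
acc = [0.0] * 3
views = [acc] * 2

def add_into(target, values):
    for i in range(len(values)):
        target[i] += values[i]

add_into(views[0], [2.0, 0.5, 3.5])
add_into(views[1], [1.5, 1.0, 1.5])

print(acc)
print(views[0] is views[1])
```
[3.5, 1.5, 5.0]
True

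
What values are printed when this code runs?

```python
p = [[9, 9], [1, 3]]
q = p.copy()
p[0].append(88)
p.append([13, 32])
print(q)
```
[[9, 9, 88], [1, 3]]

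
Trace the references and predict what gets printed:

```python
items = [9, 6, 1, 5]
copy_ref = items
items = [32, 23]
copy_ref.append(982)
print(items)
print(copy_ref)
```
[32, 23]
[9, 6, 1, 5, 982]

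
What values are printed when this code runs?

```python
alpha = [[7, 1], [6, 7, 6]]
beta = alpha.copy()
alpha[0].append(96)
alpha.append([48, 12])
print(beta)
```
[[7, 1, 96], [6, 7, 6]]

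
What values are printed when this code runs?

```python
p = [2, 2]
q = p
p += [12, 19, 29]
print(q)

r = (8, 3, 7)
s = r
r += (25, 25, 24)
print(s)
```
[2, 2, 12, 19, 29]
(8, 3, 7)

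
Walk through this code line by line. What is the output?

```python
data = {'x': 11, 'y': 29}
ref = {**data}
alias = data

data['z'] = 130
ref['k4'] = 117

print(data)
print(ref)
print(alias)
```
{'x': 11, 'y': 29, 'z': 130}
{'x': 11, 'y': 29, 'k4': 117}
{'x': 11, 'y': 29, 'z': 130}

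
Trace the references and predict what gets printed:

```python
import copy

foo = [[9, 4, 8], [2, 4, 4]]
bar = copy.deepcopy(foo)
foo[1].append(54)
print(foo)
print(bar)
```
[[9, 4, 8], [2, 4, 4, 54]]
[[9, 4, 8], [2, 4, 4]]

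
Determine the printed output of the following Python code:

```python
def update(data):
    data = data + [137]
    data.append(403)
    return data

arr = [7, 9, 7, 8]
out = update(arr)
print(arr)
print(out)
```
[7, 9, 7, 8]
[7, 9, 7, 8, 137, 403]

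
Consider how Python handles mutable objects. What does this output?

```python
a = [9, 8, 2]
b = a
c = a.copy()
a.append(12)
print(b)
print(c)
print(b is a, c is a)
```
[9, 8, 2, 12]
[9, 8, 2]
True False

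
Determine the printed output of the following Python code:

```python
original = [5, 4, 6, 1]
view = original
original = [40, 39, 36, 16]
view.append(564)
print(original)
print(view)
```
[40, 39, 36, 16]
[5, 4, 6, 1, 564]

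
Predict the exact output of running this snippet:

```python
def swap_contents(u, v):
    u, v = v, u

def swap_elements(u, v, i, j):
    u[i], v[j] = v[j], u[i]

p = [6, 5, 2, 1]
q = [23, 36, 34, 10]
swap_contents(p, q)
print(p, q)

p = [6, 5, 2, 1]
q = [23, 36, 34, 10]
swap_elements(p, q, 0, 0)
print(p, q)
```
[6, 5, 2, 1] [23, 36, 34, 10]
[23, 5, 2, 1] [6, 36, 34, 10]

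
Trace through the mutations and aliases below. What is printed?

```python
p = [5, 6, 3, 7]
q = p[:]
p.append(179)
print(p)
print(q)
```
[5, 6, 3, 7, 179]
[5, 6, 3, 7]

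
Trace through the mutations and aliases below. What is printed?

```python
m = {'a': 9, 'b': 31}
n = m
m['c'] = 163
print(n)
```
{'a': 9, 'b': 31, 'c': 163}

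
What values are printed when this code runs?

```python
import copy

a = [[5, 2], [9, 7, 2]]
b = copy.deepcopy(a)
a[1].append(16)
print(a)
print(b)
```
[[5, 2], [9, 7, 2, 16]]
[[5, 2], [9, 7, 2]]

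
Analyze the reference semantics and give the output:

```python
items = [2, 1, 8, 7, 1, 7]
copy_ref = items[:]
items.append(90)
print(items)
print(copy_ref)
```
[2, 1, 8, 7, 1, 7, 90]
[2, 1, 8, 7, 1, 7]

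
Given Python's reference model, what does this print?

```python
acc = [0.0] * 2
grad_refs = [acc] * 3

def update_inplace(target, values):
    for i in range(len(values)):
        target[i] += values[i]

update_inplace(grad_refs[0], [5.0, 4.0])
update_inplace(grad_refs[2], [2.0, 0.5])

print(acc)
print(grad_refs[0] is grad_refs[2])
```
[7.0, 4.5]
True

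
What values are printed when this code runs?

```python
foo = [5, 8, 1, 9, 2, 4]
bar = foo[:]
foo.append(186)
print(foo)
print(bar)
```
[5, 8, 1, 9, 2, 4, 186]
[5, 8, 1, 9, 2, 4]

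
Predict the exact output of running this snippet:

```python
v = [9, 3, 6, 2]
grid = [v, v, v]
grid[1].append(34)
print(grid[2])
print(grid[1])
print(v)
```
[9, 3, 6, 2, 34]
[9, 3, 6, 2, 34]
[9, 3, 6, 2, 34]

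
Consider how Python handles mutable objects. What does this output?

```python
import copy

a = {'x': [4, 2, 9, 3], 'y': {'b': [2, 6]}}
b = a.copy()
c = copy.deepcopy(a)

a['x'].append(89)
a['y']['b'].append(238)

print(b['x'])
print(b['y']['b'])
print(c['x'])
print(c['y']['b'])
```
[4, 2, 9, 3, 89]
[2, 6, 238]
[4, 2, 9, 3]
[2, 6]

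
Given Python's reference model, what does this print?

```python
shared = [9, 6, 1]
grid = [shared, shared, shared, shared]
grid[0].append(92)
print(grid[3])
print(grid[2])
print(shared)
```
[9, 6, 1, 92]
[9, 6, 1, 92]
[9, 6, 1, 92]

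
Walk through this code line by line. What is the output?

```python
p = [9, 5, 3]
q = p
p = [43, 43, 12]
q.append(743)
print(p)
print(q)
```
[43, 43, 12]
[9, 5, 3, 743]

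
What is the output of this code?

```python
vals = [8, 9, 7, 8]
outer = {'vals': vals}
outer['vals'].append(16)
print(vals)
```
[8, 9, 7, 8, 16]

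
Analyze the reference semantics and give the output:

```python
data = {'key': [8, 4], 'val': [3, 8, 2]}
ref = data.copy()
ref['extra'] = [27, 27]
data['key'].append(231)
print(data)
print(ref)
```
{'key': [8, 4, 231], 'val': [3, 8, 2]}
{'key': [8, 4, 231], 'val': [3, 8, 2], 'extra': [27, 27]}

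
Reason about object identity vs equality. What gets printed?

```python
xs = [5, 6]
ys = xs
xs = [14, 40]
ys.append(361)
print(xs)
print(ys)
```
[14, 40]
[5, 6, 361]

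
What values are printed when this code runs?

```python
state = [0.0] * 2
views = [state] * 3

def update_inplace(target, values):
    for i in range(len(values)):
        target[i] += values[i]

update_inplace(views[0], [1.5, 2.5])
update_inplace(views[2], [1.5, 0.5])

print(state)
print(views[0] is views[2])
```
[3.0, 3.0]
True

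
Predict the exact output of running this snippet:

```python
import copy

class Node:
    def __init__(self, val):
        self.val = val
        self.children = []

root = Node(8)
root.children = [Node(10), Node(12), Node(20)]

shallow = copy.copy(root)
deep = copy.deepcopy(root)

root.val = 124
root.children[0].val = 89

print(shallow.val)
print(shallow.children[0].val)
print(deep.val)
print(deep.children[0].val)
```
8
89
8
10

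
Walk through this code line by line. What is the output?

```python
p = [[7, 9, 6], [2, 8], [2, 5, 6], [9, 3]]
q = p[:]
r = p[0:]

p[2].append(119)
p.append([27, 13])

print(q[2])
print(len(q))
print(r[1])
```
[2, 5, 6, 119]
4
[2, 8]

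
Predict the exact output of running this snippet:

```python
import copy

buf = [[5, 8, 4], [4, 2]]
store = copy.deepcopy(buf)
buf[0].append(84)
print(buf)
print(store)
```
[[5, 8, 4, 84], [4, 2]]
[[5, 8, 4], [4, 2]]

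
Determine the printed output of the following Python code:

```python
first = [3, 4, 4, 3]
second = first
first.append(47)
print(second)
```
[3, 4, 4, 3, 47]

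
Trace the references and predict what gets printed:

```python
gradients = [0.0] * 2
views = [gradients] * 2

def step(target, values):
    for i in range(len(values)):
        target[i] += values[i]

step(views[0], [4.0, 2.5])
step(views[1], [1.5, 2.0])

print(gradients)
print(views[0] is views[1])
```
[5.5, 4.5]
True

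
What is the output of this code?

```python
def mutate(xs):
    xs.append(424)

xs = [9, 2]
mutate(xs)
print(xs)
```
[9, 2, 424]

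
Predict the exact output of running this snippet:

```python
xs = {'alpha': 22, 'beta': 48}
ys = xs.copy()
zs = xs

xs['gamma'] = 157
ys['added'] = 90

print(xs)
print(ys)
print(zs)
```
{'alpha': 22, 'beta': 48, 'gamma': 157}
{'alpha': 22, 'beta': 48, 'added': 90}
{'alpha': 22, 'beta': 48, 'gamma': 157}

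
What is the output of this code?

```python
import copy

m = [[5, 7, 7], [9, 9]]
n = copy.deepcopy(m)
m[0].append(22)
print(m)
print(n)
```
[[5, 7, 7, 22], [9, 9]]
[[5, 7, 7], [9, 9]]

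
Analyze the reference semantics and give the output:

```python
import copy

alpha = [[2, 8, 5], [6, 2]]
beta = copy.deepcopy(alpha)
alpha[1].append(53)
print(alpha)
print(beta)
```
[[2, 8, 5], [6, 2, 53]]
[[2, 8, 5], [6, 2]]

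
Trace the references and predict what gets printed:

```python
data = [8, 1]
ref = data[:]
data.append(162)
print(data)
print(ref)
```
[8, 1, 162]
[8, 1]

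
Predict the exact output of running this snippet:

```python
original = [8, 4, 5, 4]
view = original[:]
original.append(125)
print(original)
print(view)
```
[8, 4, 5, 4, 125]
[8, 4, 5, 4]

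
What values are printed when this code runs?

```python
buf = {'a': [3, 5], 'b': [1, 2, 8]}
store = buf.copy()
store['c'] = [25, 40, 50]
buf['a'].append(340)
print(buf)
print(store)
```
{'a': [3, 5, 340], 'b': [1, 2, 8]}
{'a': [3, 5, 340], 'b': [1, 2, 8], 'c': [25, 40, 50]}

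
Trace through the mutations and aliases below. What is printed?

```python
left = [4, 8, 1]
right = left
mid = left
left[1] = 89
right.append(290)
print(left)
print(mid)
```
[4, 89, 1, 290]
[4, 89, 1, 290]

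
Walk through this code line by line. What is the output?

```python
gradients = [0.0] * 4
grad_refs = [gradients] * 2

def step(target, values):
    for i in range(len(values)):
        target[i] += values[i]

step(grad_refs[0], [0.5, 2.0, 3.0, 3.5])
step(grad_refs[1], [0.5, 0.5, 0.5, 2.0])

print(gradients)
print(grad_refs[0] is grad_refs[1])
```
[1.0, 2.5, 3.5, 5.5]
True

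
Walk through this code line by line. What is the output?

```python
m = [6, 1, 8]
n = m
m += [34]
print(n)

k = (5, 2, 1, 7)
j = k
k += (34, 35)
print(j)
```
[6, 1, 8, 34]
(5, 2, 1, 7)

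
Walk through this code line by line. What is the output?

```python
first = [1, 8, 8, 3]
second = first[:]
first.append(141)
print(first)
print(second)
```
[1, 8, 8, 3, 141]
[1, 8, 8, 3]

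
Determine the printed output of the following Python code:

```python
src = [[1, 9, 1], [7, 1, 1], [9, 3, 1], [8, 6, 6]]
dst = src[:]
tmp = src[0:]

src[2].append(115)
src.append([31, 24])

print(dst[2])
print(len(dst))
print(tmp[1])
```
[9, 3, 1, 115]
4
[7, 1, 1]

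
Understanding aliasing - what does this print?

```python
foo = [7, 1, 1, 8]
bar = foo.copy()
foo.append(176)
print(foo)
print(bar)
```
[7, 1, 1, 8, 176]
[7, 1, 1, 8]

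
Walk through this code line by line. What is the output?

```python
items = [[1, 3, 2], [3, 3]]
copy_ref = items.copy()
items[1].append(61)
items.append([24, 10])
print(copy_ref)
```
[[1, 3, 2], [3, 3, 61]]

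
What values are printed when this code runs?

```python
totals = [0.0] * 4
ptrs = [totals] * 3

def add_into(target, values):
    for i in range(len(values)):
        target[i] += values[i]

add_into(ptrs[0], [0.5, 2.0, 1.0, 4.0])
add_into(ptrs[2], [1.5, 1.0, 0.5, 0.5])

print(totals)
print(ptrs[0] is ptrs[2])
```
[2.0, 3.0, 1.5, 4.5]
True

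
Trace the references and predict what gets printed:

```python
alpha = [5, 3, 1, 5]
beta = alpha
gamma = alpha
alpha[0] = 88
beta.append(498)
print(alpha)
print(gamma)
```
[88, 3, 1, 5, 498]
[88, 3, 1, 5, 498]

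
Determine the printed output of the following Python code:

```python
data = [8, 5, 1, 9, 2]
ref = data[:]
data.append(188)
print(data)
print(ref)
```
[8, 5, 1, 9, 2, 188]
[8, 5, 1, 9, 2]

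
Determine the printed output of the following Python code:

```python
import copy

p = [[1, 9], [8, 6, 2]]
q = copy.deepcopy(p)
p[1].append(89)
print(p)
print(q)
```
[[1, 9], [8, 6, 2, 89]]
[[1, 9], [8, 6, 2]]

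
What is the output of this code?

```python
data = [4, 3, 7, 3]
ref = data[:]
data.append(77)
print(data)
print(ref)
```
[4, 3, 7, 3, 77]
[4, 3, 7, 3]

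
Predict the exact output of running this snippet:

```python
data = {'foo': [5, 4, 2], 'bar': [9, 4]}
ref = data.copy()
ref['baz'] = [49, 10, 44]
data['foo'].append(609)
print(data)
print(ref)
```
{'foo': [5, 4, 2, 609], 'bar': [9, 4]}
{'foo': [5, 4, 2, 609], 'bar': [9, 4], 'baz': [49, 10, 44]}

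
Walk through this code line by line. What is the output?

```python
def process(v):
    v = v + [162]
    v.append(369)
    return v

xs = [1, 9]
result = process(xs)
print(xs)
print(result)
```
[1, 9]
[1, 9, 162, 369]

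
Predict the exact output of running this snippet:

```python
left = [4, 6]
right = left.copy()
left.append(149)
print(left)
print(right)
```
[4, 6, 149]
[4, 6]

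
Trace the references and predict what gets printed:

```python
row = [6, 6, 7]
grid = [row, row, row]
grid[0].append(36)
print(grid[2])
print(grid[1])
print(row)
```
[6, 6, 7, 36]
[6, 6, 7, 36]
[6, 6, 7, 36]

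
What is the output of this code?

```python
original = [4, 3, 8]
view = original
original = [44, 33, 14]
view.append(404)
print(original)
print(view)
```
[44, 33, 14]
[4, 3, 8, 404]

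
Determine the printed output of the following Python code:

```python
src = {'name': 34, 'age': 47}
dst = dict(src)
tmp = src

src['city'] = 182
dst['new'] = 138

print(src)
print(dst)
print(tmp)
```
{'name': 34, 'age': 47, 'city': 182}
{'name': 34, 'age': 47, 'new': 138}
{'name': 34, 'age': 47, 'city': 182}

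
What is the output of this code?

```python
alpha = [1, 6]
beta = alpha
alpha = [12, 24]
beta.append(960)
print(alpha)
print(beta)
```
[12, 24]
[1, 6, 960]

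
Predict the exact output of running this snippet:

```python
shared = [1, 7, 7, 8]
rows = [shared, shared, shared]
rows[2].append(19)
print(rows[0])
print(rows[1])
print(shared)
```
[1, 7, 7, 8, 19]
[1, 7, 7, 8, 19]
[1, 7, 7, 8, 19]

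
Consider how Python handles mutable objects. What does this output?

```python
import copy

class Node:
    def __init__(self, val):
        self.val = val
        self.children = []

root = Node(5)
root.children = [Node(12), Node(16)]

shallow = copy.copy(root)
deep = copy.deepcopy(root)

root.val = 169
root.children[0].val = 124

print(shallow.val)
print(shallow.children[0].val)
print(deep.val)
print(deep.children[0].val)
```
5
124
5
12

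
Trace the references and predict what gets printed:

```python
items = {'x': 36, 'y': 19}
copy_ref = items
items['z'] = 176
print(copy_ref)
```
{'x': 36, 'y': 19, 'z': 176}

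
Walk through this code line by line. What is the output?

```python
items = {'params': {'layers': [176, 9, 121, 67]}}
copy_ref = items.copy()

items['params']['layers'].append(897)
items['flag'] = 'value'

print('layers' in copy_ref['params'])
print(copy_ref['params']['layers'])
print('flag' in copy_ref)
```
True
[176, 9, 121, 67, 897]
False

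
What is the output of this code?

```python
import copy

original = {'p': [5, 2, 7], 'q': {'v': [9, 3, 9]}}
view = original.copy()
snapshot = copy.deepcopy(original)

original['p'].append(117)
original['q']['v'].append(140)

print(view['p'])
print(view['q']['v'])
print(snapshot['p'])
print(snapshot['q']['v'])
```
[5, 2, 7, 117]
[9, 3, 9, 140]
[5, 2, 7]
[9, 3, 9]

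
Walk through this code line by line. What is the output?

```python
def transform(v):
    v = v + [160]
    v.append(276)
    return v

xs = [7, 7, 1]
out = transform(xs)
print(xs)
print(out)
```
[7, 7, 1]
[7, 7, 1, 160, 276]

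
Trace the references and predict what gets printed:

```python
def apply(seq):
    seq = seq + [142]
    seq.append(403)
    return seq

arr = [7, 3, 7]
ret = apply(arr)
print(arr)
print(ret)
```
[7, 3, 7]
[7, 3, 7, 142, 403]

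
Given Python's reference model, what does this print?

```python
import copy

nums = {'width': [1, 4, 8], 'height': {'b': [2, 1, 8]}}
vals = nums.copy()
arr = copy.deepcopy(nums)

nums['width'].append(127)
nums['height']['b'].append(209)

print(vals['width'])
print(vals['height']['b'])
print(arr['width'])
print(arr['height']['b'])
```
[1, 4, 8, 127]
[2, 1, 8, 209]
[1, 4, 8]
[2, 1, 8]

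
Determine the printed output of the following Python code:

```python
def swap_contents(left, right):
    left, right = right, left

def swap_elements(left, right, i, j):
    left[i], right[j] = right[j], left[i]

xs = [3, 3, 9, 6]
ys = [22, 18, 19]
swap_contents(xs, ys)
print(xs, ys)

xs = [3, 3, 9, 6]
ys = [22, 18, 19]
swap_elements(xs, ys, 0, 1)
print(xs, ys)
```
[3, 3, 9, 6] [22, 18, 19]
[18, 3, 9, 6] [22, 3, 19]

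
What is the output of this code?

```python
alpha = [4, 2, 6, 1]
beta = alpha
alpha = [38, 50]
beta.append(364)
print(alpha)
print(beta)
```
[38, 50]
[4, 2, 6, 1, 364]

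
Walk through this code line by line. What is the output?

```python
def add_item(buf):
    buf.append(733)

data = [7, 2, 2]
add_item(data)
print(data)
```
[7, 2, 2, 733]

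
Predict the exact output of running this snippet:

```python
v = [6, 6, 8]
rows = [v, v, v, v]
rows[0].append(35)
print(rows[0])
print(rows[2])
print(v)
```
[6, 6, 8, 35]
[6, 6, 8, 35]
[6, 6, 8, 35]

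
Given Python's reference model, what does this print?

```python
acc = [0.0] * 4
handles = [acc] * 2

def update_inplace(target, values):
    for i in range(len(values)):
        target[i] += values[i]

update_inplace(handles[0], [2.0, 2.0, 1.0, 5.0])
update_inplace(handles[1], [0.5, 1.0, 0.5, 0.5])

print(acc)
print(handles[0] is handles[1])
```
[2.5, 3.0, 1.5, 5.5]
True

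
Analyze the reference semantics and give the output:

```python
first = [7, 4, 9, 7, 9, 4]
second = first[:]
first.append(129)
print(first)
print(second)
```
[7, 4, 9, 7, 9, 4, 129]
[7, 4, 9, 7, 9, 4]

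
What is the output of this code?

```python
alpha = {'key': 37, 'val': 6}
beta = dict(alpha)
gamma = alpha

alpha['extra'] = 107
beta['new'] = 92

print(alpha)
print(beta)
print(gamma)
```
{'key': 37, 'val': 6, 'extra': 107}
{'key': 37, 'val': 6, 'new': 92}
{'key': 37, 'val': 6, 'extra': 107}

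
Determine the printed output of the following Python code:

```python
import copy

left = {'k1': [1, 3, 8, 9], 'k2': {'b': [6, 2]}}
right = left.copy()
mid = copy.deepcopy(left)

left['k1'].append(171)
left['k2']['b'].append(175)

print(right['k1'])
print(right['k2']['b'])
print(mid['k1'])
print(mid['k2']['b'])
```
[1, 3, 8, 9, 171]
[6, 2, 175]
[1, 3, 8, 9]
[6, 2]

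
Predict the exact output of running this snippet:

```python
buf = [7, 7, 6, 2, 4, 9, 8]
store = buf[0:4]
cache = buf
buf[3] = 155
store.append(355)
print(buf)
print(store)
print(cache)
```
[7, 7, 6, 155, 4, 9, 8]
[7, 7, 6, 2, 355]
[7, 7, 6, 155, 4, 9, 8]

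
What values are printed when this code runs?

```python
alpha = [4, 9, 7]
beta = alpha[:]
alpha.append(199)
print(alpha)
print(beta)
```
[4, 9, 7, 199]
[4, 9, 7]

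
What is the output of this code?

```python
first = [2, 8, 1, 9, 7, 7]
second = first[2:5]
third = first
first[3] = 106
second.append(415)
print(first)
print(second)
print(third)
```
[2, 8, 1, 106, 7, 7]
[1, 9, 7, 415]
[2, 8, 1, 106, 7, 7]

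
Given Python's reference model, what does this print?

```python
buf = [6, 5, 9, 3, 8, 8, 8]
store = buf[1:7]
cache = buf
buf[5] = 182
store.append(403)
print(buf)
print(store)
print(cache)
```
[6, 5, 9, 3, 8, 182, 8]
[5, 9, 3, 8, 8, 8, 403]
[6, 5, 9, 3, 8, 182, 8]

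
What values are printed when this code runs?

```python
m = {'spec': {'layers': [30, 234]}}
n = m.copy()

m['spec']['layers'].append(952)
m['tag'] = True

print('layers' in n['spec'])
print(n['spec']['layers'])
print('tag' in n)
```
True
[30, 234, 952]
False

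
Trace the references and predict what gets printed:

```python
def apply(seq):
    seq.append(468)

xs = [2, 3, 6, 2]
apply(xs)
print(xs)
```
[2, 3, 6, 2, 468]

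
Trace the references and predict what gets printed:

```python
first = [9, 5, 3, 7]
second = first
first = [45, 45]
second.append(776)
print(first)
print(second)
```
[45, 45]
[9, 5, 3, 7, 776]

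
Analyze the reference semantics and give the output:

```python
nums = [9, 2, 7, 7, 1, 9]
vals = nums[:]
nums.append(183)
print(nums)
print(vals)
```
[9, 2, 7, 7, 1, 9, 183]
[9, 2, 7, 7, 1, 9]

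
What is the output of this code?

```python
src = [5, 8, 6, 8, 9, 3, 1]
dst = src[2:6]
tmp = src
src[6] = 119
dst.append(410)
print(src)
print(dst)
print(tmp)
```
[5, 8, 6, 8, 9, 3, 119]
[6, 8, 9, 3, 410]
[5, 8, 6, 8, 9, 3, 119]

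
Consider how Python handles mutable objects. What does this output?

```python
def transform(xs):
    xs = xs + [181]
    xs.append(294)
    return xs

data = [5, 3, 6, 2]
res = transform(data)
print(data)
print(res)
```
[5, 3, 6, 2]
[5, 3, 6, 2, 181, 294]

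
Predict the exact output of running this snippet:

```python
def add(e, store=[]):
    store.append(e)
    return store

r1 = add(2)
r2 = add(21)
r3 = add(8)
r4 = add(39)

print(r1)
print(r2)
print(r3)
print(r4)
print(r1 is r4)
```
[2, 21, 8, 39]
[2, 21, 8, 39]
[2, 21, 8, 39]
[2, 21, 8, 39]
True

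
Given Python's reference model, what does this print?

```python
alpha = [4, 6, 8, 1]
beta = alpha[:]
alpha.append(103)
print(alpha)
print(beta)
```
[4, 6, 8, 1, 103]
[4, 6, 8, 1]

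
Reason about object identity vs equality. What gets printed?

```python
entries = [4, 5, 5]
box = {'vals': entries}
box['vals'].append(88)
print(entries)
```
[4, 5, 5, 88]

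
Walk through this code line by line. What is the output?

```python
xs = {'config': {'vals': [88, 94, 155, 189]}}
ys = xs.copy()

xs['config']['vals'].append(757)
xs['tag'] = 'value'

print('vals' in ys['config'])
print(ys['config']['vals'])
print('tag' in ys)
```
True
[88, 94, 155, 189, 757]
False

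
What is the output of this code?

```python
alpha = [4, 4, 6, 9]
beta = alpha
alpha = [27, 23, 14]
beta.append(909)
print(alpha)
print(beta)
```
[27, 23, 14]
[4, 4, 6, 9, 909]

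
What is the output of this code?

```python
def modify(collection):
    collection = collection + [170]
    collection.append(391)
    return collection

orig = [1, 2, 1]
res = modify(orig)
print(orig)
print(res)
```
[1, 2, 1]
[1, 2, 1, 170, 391]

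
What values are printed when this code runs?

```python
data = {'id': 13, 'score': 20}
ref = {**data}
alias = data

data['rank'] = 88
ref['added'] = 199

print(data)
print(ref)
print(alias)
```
{'id': 13, 'score': 20, 'rank': 88}
{'id': 13, 'score': 20, 'added': 199}
{'id': 13, 'score': 20, 'rank': 88}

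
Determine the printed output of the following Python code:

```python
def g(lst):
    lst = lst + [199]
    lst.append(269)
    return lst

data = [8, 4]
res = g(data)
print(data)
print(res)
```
[8, 4]
[8, 4, 199, 269]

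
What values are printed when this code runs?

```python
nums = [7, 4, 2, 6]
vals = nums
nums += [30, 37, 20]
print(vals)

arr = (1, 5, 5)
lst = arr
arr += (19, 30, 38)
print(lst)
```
[7, 4, 2, 6, 30, 37, 20]
(1, 5, 5)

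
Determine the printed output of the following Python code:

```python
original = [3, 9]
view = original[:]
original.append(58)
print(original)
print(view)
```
[3, 9, 58]
[3, 9]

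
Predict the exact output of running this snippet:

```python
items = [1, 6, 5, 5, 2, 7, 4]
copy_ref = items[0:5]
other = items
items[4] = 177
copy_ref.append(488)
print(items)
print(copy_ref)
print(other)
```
[1, 6, 5, 5, 177, 7, 4]
[1, 6, 5, 5, 2, 488]
[1, 6, 5, 5, 177, 7, 4]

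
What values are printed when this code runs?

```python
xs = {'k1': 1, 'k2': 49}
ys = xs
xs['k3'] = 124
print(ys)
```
{'k1': 1, 'k2': 49, 'k3': 124}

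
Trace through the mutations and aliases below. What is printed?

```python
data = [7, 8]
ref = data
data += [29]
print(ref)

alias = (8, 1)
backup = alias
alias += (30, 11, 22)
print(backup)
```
[7, 8, 29]
(8, 1)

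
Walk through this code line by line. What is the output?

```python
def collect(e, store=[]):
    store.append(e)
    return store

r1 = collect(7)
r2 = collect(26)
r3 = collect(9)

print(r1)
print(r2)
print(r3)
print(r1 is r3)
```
[7, 26, 9]
[7, 26, 9]
[7, 26, 9]
True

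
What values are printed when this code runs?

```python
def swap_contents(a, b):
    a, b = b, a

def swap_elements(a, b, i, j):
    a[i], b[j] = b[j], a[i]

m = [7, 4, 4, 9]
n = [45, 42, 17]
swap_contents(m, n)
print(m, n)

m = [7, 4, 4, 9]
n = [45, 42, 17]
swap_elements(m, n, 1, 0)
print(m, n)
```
[7, 4, 4, 9] [45, 42, 17]
[7, 45, 4, 9] [4, 42, 17]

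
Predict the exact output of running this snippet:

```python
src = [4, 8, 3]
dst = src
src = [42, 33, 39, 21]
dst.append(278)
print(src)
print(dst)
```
[42, 33, 39, 21]
[4, 8, 3, 278]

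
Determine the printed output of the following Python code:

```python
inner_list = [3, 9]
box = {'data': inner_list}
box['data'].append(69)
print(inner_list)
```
[3, 9, 69]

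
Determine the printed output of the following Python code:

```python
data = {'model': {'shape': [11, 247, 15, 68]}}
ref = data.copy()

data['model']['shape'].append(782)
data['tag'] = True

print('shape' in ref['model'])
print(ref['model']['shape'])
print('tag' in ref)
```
True
[11, 247, 15, 68, 782]
False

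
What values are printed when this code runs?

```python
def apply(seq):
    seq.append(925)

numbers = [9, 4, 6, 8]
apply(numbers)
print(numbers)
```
[9, 4, 6, 8, 925]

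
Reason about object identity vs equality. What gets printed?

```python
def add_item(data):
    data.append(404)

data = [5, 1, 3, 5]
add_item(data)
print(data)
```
[5, 1, 3, 5, 404]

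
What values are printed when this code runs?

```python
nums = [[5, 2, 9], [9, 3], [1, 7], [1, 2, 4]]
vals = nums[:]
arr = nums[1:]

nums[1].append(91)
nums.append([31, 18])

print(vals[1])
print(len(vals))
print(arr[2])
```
[9, 3, 91]
4
[1, 2, 4]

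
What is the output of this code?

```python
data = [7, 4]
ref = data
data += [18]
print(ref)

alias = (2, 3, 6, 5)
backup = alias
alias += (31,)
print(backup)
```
[7, 4, 18]
(2, 3, 6, 5)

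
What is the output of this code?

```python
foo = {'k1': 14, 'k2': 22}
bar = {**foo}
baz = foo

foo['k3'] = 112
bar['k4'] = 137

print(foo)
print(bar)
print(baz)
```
{'k1': 14, 'k2': 22, 'k3': 112}
{'k1': 14, 'k2': 22, 'k4': 137}
{'k1': 14, 'k2': 22, 'k3': 112}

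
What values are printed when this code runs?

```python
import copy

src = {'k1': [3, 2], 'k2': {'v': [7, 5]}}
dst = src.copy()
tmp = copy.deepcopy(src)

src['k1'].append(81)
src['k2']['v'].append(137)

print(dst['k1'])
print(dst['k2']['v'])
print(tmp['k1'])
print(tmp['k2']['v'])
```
[3, 2, 81]
[7, 5, 137]
[3, 2]
[7, 5]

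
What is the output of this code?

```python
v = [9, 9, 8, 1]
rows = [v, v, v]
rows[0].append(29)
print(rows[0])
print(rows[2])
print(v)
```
[9, 9, 8, 1, 29]
[9, 9, 8, 1, 29]
[9, 9, 8, 1, 29]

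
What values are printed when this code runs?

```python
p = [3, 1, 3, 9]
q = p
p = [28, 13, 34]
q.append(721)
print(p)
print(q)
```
[28, 13, 34]
[3, 1, 3, 9, 721]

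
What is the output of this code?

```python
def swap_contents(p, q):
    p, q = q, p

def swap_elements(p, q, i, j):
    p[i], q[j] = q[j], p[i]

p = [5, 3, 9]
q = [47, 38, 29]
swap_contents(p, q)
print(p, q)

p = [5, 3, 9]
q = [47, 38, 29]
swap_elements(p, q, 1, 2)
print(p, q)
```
[5, 3, 9] [47, 38, 29]
[5, 29, 9] [47, 38, 3]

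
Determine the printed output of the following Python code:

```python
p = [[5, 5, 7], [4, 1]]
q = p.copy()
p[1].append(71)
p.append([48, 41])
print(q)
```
[[5, 5, 7], [4, 1, 71]]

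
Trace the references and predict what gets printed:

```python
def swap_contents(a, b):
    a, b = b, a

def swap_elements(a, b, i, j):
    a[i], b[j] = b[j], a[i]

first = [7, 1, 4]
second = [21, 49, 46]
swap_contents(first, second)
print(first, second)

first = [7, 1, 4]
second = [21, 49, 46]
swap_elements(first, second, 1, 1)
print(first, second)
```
[7, 1, 4] [21, 49, 46]
[7, 49, 4] [21, 1, 46]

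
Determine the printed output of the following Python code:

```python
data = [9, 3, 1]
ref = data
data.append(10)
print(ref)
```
[9, 3, 1, 10]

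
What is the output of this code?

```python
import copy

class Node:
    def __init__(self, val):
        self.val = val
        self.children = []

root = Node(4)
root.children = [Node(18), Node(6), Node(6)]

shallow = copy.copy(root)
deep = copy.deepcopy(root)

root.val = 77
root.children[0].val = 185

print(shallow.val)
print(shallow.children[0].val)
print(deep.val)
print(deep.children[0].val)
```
4
185
4
18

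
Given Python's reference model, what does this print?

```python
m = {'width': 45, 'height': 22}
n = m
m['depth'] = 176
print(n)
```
{'width': 45, 'height': 22, 'depth': 176}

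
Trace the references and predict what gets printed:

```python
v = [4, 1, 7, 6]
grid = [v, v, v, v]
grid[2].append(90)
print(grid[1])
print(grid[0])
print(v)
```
[4, 1, 7, 6, 90]
[4, 1, 7, 6, 90]
[4, 1, 7, 6, 90]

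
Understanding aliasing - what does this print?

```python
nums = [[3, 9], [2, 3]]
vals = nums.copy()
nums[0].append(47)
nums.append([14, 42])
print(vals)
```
[[3, 9, 47], [2, 3]]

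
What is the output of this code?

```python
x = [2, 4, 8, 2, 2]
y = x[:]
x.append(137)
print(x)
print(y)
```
[2, 4, 8, 2, 2, 137]
[2, 4, 8, 2, 2]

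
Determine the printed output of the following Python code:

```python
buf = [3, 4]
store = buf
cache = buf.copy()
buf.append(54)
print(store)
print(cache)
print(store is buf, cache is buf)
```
[3, 4, 54]
[3, 4]
True False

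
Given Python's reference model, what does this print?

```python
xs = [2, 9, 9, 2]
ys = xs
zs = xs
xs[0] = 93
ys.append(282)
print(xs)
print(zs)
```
[93, 9, 9, 2, 282]
[93, 9, 9, 2, 282]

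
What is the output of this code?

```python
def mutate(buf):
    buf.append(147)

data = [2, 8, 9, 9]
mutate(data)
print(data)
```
[2, 8, 9, 9, 147]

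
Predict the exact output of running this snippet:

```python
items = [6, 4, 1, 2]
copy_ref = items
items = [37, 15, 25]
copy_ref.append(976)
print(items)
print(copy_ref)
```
[37, 15, 25]
[6, 4, 1, 2, 976]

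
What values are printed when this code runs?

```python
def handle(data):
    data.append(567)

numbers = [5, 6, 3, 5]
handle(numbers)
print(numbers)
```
[5, 6, 3, 5, 567]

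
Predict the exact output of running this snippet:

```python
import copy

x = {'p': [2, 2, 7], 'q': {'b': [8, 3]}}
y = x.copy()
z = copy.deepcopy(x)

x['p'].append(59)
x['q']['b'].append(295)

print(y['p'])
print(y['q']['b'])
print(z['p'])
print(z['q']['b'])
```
[2, 2, 7, 59]
[8, 3, 295]
[2, 2, 7]
[8, 3]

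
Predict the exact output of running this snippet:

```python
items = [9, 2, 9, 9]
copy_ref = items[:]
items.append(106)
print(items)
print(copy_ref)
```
[9, 2, 9, 9, 106]
[9, 2, 9, 9]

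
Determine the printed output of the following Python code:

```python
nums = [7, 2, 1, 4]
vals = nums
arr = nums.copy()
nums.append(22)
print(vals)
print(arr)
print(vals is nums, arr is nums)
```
[7, 2, 1, 4, 22]
[7, 2, 1, 4]
True False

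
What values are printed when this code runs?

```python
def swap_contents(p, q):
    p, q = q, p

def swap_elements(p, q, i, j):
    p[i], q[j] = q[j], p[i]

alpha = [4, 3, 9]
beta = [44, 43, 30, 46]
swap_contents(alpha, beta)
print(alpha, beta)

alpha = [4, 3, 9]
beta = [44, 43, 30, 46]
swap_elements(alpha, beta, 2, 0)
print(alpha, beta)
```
[4, 3, 9] [44, 43, 30, 46]
[4, 3, 44] [9, 43, 30, 46]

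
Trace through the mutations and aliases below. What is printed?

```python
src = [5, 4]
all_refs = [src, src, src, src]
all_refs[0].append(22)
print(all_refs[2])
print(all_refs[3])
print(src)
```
[5, 4, 22]
[5, 4, 22]
[5, 4, 22]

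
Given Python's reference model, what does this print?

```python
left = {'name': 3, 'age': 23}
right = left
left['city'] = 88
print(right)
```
{'name': 3, 'age': 23, 'city': 88}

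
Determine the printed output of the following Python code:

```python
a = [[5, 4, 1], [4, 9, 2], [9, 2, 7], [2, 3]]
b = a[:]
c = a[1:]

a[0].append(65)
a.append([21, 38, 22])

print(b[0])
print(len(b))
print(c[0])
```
[5, 4, 1, 65]
4
[4, 9, 2]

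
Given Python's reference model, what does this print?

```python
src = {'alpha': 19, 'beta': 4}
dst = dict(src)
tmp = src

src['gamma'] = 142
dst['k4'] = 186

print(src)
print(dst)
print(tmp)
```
{'alpha': 19, 'beta': 4, 'gamma': 142}
{'alpha': 19, 'beta': 4, 'k4': 186}
{'alpha': 19, 'beta': 4, 'gamma': 142}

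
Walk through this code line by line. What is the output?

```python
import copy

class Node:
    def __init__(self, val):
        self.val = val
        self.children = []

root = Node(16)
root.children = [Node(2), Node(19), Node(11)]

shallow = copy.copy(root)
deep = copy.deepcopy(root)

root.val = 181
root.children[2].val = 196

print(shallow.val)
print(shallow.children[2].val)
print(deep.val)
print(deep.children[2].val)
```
16
196
16
11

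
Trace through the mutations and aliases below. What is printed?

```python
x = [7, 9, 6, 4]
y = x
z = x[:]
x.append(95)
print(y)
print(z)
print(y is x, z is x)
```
[7, 9, 6, 4, 95]
[7, 9, 6, 4]
True False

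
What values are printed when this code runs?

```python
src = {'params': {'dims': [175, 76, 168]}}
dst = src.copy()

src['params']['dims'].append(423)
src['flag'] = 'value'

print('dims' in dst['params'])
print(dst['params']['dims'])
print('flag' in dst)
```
True
[175, 76, 168, 423]
False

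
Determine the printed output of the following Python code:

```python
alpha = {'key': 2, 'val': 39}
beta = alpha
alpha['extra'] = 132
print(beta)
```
{'key': 2, 'val': 39, 'extra': 132}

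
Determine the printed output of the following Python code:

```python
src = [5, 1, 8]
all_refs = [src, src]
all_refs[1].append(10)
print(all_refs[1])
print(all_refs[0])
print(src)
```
[5, 1, 8, 10]
[5, 1, 8, 10]
[5, 1, 8, 10]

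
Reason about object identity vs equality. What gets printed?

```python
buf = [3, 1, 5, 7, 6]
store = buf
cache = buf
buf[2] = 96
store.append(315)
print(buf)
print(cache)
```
[3, 1, 96, 7, 6, 315]
[3, 1, 96, 7, 6, 315]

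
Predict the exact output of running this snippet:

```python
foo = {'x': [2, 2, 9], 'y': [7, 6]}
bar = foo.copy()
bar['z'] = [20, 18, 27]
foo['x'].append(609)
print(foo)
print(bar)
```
{'x': [2, 2, 9, 609], 'y': [7, 6]}
{'x': [2, 2, 9, 609], 'y': [7, 6], 'z': [20, 18, 27]}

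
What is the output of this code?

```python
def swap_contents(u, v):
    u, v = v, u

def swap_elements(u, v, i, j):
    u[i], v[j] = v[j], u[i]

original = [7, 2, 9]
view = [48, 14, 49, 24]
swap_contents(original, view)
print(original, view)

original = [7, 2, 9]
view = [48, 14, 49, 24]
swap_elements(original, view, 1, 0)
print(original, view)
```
[7, 2, 9] [48, 14, 49, 24]
[7, 48, 9] [2, 14, 49, 24]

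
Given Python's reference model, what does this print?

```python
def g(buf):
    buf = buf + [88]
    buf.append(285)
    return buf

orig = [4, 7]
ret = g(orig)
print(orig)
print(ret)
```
[4, 7]
[4, 7, 88, 285]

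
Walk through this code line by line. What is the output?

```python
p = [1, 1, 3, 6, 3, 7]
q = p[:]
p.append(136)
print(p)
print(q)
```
[1, 1, 3, 6, 3, 7, 136]
[1, 1, 3, 6, 3, 7]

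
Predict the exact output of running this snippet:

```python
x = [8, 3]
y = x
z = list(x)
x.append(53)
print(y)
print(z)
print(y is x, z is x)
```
[8, 3, 53]
[8, 3]
True False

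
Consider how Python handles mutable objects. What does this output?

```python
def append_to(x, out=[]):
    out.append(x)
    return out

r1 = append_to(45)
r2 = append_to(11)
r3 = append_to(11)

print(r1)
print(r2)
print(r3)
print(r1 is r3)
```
[45, 11, 11]
[45, 11, 11]
[45, 11, 11]
True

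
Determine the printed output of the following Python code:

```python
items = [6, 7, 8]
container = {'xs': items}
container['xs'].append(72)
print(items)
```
[6, 7, 8, 72]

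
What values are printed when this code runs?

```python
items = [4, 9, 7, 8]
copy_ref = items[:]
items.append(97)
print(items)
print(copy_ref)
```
[4, 9, 7, 8, 97]
[4, 9, 7, 8]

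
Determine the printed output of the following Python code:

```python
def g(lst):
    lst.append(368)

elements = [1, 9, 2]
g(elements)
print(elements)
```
[1, 9, 2, 368]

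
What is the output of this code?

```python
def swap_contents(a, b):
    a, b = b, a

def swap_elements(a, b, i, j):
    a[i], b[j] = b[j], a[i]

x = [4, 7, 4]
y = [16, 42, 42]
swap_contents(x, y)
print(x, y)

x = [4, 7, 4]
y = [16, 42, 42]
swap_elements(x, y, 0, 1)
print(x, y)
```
[4, 7, 4] [16, 42, 42]
[42, 7, 4] [16, 4, 42]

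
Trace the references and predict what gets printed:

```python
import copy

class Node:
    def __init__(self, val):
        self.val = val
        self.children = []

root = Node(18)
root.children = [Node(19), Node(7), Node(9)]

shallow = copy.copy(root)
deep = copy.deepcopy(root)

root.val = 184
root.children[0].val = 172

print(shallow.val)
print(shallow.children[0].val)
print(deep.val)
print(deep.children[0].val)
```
18
172
18
19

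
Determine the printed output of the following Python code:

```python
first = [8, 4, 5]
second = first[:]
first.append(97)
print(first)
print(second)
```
[8, 4, 5, 97]
[8, 4, 5]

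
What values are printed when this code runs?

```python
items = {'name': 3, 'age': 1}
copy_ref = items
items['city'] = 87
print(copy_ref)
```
{'name': 3, 'age': 1, 'city': 87}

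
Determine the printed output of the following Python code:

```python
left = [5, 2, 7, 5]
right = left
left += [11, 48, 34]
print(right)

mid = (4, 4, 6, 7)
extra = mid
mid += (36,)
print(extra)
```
[5, 2, 7, 5, 11, 48, 34]
(4, 4, 6, 7)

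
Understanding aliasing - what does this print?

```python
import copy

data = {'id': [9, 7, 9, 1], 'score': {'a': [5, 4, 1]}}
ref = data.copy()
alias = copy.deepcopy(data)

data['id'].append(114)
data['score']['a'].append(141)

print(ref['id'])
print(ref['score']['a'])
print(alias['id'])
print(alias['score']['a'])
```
[9, 7, 9, 1, 114]
[5, 4, 1, 141]
[9, 7, 9, 1]
[5, 4, 1]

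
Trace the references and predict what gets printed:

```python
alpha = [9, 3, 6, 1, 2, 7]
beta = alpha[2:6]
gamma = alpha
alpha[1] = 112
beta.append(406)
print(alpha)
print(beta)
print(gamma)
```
[9, 112, 6, 1, 2, 7]
[6, 1, 2, 7, 406]
[9, 112, 6, 1, 2, 7]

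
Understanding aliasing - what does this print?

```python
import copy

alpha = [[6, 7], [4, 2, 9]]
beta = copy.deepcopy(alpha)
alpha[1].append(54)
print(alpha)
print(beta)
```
[[6, 7], [4, 2, 9, 54]]
[[6, 7], [4, 2, 9]]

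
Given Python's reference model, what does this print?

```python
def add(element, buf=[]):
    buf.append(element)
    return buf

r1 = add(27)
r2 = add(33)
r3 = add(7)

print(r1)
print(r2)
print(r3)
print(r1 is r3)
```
[27, 33, 7]
[27, 33, 7]
[27, 33, 7]
True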